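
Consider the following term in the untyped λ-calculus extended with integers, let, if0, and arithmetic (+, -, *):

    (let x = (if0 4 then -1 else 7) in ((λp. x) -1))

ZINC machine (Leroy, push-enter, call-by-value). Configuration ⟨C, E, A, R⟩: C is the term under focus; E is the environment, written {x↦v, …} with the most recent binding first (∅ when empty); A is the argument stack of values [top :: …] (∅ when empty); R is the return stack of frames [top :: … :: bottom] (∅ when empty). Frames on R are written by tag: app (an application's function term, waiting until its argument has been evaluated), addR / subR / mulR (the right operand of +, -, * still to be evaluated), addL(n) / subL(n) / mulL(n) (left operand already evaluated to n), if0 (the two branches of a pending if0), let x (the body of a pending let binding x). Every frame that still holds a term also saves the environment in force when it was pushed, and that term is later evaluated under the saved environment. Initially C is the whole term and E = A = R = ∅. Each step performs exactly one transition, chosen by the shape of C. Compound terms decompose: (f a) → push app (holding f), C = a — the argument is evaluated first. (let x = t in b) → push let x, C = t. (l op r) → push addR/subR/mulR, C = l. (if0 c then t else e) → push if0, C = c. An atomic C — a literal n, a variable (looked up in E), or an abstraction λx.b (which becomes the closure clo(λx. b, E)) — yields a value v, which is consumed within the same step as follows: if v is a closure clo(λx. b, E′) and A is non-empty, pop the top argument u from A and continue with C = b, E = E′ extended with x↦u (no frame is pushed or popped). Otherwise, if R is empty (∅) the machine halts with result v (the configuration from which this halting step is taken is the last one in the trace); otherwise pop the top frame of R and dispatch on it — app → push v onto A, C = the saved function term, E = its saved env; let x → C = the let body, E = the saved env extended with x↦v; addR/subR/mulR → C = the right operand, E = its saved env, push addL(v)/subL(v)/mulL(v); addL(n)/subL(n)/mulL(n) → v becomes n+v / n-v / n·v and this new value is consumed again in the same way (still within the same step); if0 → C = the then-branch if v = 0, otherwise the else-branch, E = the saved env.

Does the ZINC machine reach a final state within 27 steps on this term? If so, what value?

Answer: 7

Machine steps:
t=0: [C=(let x = (if0 4 then -1 else 7) in ((λp. x) -1)) | E=∅ | A=∅ | R=∅]
t=1: [C=(if0 4 then -1 else 7) | E=∅ | A=∅ | R=[let x]]
t=2: [C=4 | E=∅ | A=∅ | R=[if0 :: let x]]
t=3: [C=7 | E=∅ | A=∅ | R=[let x]]
t=4: [C=((λp. x) -1) | E={x↦7} | A=∅ | R=∅]
t=5: [C=-1 | E={x↦7} | A=∅ | R=[app]]
t=6: [C=(λp. x) | E={x↦7} | A=[-1] | R=∅]
t=7: [C=x | E={p↦-1, x↦7} | A=∅ | R=∅]
→ final value 7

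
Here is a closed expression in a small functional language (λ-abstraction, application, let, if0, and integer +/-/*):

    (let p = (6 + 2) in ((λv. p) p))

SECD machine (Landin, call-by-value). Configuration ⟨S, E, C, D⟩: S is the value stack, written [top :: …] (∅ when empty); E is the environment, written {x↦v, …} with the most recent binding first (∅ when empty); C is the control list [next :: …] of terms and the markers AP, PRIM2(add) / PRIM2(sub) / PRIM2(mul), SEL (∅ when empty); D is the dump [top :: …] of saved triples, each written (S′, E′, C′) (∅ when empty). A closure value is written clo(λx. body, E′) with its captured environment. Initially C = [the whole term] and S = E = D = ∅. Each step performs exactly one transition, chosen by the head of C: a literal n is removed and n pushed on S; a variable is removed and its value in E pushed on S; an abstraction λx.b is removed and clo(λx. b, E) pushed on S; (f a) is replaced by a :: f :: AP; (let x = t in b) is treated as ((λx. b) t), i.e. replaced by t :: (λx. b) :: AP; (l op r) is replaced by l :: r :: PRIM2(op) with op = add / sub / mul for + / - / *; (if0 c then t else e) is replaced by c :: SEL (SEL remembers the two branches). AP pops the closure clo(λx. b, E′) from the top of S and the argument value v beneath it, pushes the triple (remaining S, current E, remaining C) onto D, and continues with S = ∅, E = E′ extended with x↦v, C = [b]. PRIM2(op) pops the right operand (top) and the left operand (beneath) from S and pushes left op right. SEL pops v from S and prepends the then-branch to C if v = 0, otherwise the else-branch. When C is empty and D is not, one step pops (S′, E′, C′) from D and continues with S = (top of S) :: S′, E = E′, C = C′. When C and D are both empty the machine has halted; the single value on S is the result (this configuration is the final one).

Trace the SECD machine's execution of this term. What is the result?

Answer: 8

Derivation:
step 0: <S=∅, E=∅, C=[(let p = (6 + 2) in ((λv. p) p))], D=∅>
step 1: <S=∅, E=∅, C=[(6 + 2) :: (λp. ((λv. p) p)) :: AP], D=∅>
step 2: <S=∅, E=∅, C=[6 :: 2 :: PRIM2(add) :: (λp. ((λv. p) p)) :: AP], D=∅>
step 3: <S=[6], E=∅, C=[2 :: PRIM2(add) :: (λp. ((λv. p) p)) :: AP], D=∅>
step 4: <S=[2 :: 6], E=∅, C=[PRIM2(add) :: (λp. ((λv. p) p)) :: AP], D=∅>
step 5: <S=[8], E=∅, C=[(λp. ((λv. p) p)) :: AP], D=∅>
step 6: <S=[clo(λp. ((λv. p) p), ∅) :: 8], E=∅, C=[AP], D=∅>
step 7: <S=∅, E={p↦8}, C=[((λv. p) p)], D=[(∅, ∅, ∅)]>
step 8: <S=∅, E={p↦8}, C=[p :: (λv. p) :: AP], D=[(∅, ∅, ∅)]>
step 9: <S=[8], E={p↦8}, C=[(λv. p) :: AP], D=[(∅, ∅, ∅)]>
step 10: <S=[clo(λv. p, {p↦8}) :: 8], E={p↦8}, C=[AP], D=[(∅, ∅, ∅)]>
step 11: <S=∅, E={v↦8, p↦8}, C=[p], D=[(∅, {p↦8}, ∅) :: (∅, ∅, ∅)]>
step 12: <S=[8], E={v↦8, p↦8}, C=∅, D=[(∅, {p↦8}, ∅) :: (∅, ∅, ∅)]>
step 13: <S=[8], E={p↦8}, C=∅, D=[(∅, ∅, ∅)]>
step 14: <S=[8], E=∅, C=∅, D=∅>
→ final value 8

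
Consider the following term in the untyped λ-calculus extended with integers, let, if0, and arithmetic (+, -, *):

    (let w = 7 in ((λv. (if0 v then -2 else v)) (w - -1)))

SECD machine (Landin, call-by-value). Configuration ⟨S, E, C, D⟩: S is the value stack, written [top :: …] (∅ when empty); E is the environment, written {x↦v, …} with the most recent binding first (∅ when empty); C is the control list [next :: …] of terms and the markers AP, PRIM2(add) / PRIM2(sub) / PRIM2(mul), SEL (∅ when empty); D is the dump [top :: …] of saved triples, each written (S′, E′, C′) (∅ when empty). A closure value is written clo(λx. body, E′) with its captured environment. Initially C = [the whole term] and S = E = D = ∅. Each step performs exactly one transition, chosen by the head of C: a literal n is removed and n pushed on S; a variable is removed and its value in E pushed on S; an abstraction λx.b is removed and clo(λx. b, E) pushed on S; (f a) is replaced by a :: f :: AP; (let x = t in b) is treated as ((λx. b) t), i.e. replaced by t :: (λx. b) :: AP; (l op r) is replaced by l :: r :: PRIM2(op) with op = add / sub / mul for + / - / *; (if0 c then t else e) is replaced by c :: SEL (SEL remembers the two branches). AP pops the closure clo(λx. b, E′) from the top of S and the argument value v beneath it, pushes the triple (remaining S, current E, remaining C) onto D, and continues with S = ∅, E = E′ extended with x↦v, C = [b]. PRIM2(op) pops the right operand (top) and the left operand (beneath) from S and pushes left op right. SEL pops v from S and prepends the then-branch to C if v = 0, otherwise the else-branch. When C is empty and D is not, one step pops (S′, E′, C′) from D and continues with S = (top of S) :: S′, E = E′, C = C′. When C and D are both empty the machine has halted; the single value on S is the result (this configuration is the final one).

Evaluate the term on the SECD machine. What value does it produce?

[0] [S=∅ | E=∅ | C=[(let w = 7 in ((λv. (if0 v then -2 else v)) (w - -1)))] | D=∅]
[1] [S=∅ | E=∅ | C=[7 :: (λw. ((λv. (if0 v then -2 else v)) (w - -1))) :: AP] | D=∅]
[2] [S=[7] | E=∅ | C=[(λw. ((λv. (if0 v then -2 else v)) (w - -1))) :: AP] | D=∅]
[3] [S=[clo(λw. ((λv. (if0 v then -2 else v)) (w - -1)), ∅) :: 7] | E=∅ | C=[AP] | D=∅]
[4] [S=∅ | E={w↦7} | C=[((λv. (if0 v then -2 else v)) (w - -1))] | D=[(∅, ∅, ∅)]]
[5] [S=∅ | E={w↦7} | C=[(w - -1) :: (λv. (if0 v then -2 else v)) :: AP] | D=[(∅, ∅, ∅)]]
[6] [S=∅ | E={w↦7} | C=[w :: -1 :: PRIM2(sub) :: (λv. (if0 v then -2 else v)) :: AP] | D=[(∅, ∅, ∅)]]
[7] [S=[7] | E={w↦7} | C=[-1 :: PRIM2(sub) :: (λv. (if0 v then -2 else v)) :: AP] | D=[(∅, ∅, ∅)]]
[8] [S=[-1 :: 7] | E={w↦7} | C=[PRIM2(sub) :: (λv. (if0 v then -2 else v)) :: AP] | D=[(∅, ∅, ∅)]]
[9] [S=[8] | E={w↦7} | C=[(λv. (if0 v then -2 else v)) :: AP] | D=[(∅, ∅, ∅)]]
[10] [S=[clo(λv. (if0 v then -2 else v), {w↦7}) :: 8] | E={w↦7} | C=[AP] | D=[(∅, ∅, ∅)]]
[11] [S=∅ | E={v↦8, w↦7} | C=[(if0 v then -2 else v)] | D=[(∅, {w↦7}, ∅) :: (∅, ∅, ∅)]]
[12] [S=∅ | E={v↦8, w↦7} | C=[v :: SEL] | D=[(∅, {w↦7}, ∅) :: (∅, ∅, ∅)]]
[13] [S=[8] | E={v↦8, w↦7} | C=[SEL] | D=[(∅, {w↦7}, ∅) :: (∅, ∅, ∅)]]
[14] [S=∅ | E={v↦8, w↦7} | C=[v] | D=[(∅, {w↦7}, ∅) :: (∅, ∅, ∅)]]
[15] [S=[8] | E={v↦8, w↦7} | C=∅ | D=[(∅, {w↦7}, ∅) :: (∅, ∅, ∅)]]
[16] [S=[8] | E={w↦7} | C=∅ | D=[(∅, ∅, ∅)]]
[17] [S=[8] | E=∅ | C=∅ | D=∅]
→ final value 8

Answer: 8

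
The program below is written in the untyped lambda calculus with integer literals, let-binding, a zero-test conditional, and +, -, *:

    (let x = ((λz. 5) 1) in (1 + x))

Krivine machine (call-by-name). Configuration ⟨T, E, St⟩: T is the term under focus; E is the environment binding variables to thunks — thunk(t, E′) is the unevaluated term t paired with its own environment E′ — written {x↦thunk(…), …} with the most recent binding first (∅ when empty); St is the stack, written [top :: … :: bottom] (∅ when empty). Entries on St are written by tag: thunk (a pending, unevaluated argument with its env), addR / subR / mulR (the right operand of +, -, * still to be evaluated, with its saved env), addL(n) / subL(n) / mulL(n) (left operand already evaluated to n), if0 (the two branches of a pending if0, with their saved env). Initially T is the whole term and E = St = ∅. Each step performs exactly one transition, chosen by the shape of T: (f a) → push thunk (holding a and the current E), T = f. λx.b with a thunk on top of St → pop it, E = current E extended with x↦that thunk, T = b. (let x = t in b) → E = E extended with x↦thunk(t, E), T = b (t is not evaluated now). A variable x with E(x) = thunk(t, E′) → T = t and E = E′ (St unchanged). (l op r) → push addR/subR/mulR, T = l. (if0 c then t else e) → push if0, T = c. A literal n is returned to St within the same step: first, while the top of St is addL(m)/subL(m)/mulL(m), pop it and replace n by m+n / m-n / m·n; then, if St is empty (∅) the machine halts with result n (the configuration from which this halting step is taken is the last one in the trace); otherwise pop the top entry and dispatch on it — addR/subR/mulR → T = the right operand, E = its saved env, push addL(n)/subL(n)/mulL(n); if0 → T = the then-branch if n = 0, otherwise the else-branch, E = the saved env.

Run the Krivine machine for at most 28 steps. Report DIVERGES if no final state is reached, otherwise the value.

Answer: 6

Machine steps:
step 0: <T=(let x = ((λz. 5) 1) in (1 + x)), E=∅, St=∅>
step 1: <T=(1 + x), E={x↦thunk(((λz. 5) 1), ∅)}, St=∅>
step 2: <T=1, E={x↦thunk(((λz. 5) 1), ∅)}, St=[addR]>
step 3: <T=x, E={x↦thunk(((λz. 5) 1), ∅)}, St=[addL(1)]>
step 4: <T=((λz. 5) 1), E=∅, St=[addL(1)]>
step 5: <T=(λz. 5), E=∅, St=[thunk :: addL(1)]>
step 6: <T=5, E={z↦thunk(1, ∅)}, St=[addL(1)]>
→ final value 6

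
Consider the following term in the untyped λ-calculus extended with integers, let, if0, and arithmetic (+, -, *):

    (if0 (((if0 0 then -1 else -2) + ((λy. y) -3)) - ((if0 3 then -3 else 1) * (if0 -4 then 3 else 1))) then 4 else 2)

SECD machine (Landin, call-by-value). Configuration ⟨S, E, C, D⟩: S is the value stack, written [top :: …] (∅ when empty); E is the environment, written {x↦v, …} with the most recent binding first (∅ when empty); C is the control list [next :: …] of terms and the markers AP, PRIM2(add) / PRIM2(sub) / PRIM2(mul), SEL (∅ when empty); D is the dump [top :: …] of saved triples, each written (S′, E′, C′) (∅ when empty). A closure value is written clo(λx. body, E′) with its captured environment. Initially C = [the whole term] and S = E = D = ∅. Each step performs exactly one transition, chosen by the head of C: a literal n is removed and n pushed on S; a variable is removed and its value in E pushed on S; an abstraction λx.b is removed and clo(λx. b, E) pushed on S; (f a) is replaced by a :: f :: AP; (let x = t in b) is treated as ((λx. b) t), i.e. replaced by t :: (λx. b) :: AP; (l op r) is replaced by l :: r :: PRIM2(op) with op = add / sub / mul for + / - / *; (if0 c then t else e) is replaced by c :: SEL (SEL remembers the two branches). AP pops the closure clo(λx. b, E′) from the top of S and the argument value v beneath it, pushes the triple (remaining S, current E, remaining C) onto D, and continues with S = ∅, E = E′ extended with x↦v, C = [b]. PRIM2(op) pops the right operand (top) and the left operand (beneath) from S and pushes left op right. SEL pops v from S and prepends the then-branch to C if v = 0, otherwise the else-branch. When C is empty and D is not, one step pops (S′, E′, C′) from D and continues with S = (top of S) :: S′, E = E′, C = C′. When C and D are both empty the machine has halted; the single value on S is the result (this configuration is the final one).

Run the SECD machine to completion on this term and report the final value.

step 0: [S=∅ | E=∅ | C=[(if0 (((if0 0 then -1 else -2) + ((λy. y) -3)) - ((if0 3 then -3 else 1) * (if0 -4 then 3 else 1))) then 4 else 2)] | D=∅]
step 1: [S=∅ | E=∅ | C=[(((if0 0 then -1 else -2) + ((λy. y) -3)) - ((if0 3 then -3 else 1) * (if0 -4 then 3 else 1))) :: SEL] | D=∅]
step 2: [S=∅ | E=∅ | C=[((if0 0 then -1 else -2) + ((λy. y) -3)) :: ((if0 3 then -3 else 1) * (if0 -4 then 3 else 1)) :: PRIM2(sub) :: SEL] | D=∅]
step 3: [S=∅ | E=∅ | C=[(if0 0 then -1 else -2) :: ((λy. y) -3) :: PRIM2(add) :: ((if0 3 then -3 else 1) * (if0 -4 then 3 else 1)) :: PRIM2(sub) :: SEL] | D=∅]
step 4: [S=∅ | E=∅ | C=[0 :: SEL :: ((λy. y) -3) :: PRIM2(add) :: ((if0 3 then -3 else 1) * (if0 -4 then 3 else 1)) :: PRIM2(sub) :: SEL] | D=∅]
step 5: [S=[0] | E=∅ | C=[SEL :: ((λy. y) -3) :: PRIM2(add) :: ((if0 3 then -3 else 1) * (if0 -4 then 3 else 1)) :: PRIM2(sub) :: SEL] | D=∅]
step 6: [S=∅ | E=∅ | C=[-1 :: ((λy. y) -3) :: PRIM2(add) :: ((if0 3 then -3 else 1) * (if0 -4 then 3 else 1)) :: PRIM2(sub) :: SEL] | D=∅]
step 7: [S=[-1] | E=∅ | C=[((λy. y) -3) :: PRIM2(add) :: ((if0 3 then -3 else 1) * (if0 -4 then 3 else 1)) :: PRIM2(sub) :: SEL] | D=∅]
step 8: [S=[-1] | E=∅ | C=[-3 :: (λy. y) :: AP :: PRIM2(add) :: ((if0 3 then -3 else 1) * (if0 -4 then 3 else 1)) :: PRIM2(sub) :: SEL] | D=∅]
step 9: [S=[-3 :: -1] | E=∅ | C=[(λy. y) :: AP :: PRIM2(add) :: ((if0 3 then -3 else 1) * (if0 -4 then 3 else 1)) :: PRIM2(sub) :: SEL] | D=∅]
step 10: [S=[clo(λy. y, ∅) :: -3 :: -1] | E=∅ | C=[AP :: PRIM2(add) :: ((if0 3 then -3 else 1) * (if0 -4 then 3 else 1)) :: PRIM2(sub) :: SEL] | D=∅]
step 11: [S=∅ | E={y↦-3} | C=[y] | D=[([-1], ∅, [PRIM2(add) :: ((if0 3 then -3 else 1) * (if0 -4 then 3 else 1)) :: PRIM2(sub) :: SEL])]]
step 12: [S=[-3] | E={y↦-3} | C=∅ | D=[([-1], ∅, [PRIM2(add) :: ((if0 3 then -3 else 1) * (if0 -4 then 3 else 1)) :: PRIM2(sub) :: SEL])]]
step 13: [S=[-3 :: -1] | E=∅ | C=[PRIM2(add) :: ((if0 3 then -3 else 1) * (if0 -4 then 3 else 1)) :: PRIM2(sub) :: SEL] | D=∅]
step 14: [S=[-4] | E=∅ | C=[((if0 3 then -3 else 1) * (if0 -4 then 3 else 1)) :: PRIM2(sub) :: SEL] | D=∅]
step 15: [S=[-4] | E=∅ | C=[(if0 3 then -3 else 1) :: (if0 -4 then 3 else 1) :: PRIM2(mul) :: PRIM2(sub) :: SEL] | D=∅]
step 16: [S=[-4] | E=∅ | C=[3 :: SEL :: (if0 -4 then 3 else 1) :: PRIM2(mul) :: PRIM2(sub) :: SEL] | D=∅]
step 17: [S=[3 :: -4] | E=∅ | C=[SEL :: (if0 -4 then 3 else 1) :: PRIM2(mul) :: PRIM2(sub) :: SEL] | D=∅]
step 18: [S=[-4] | E=∅ | C=[1 :: (if0 -4 then 3 else 1) :: PRIM2(mul) :: PRIM2(sub) :: SEL] | D=∅]
step 19: [S=[1 :: -4] | E=∅ | C=[(if0 -4 then 3 else 1) :: PRIM2(mul) :: PRIM2(sub) :: SEL] | D=∅]
step 20: [S=[1 :: -4] | E=∅ | C=[-4 :: SEL :: PRIM2(mul) :: PRIM2(sub) :: SEL] | D=∅]
step 21: [S=[-4 :: 1 :: -4] | E=∅ | C=[SEL :: PRIM2(mul) :: PRIM2(sub) :: SEL] | D=∅]
step 22: [S=[1 :: -4] | E=∅ | C=[1 :: PRIM2(mul) :: PRIM2(sub) :: SEL] | D=∅]
step 23: [S=[1 :: 1 :: -4] | E=∅ | C=[PRIM2(mul) :: PRIM2(sub) :: SEL] | D=∅]
step 24: [S=[1 :: -4] | E=∅ | C=[PRIM2(sub) :: SEL] | D=∅]
step 25: [S=[-5] | E=∅ | C=[SEL] | D=∅]
step 26: [S=∅ | E=∅ | C=[2] | D=∅]
step 27: [S=[2] | E=∅ | C=∅ | D=∅]
→ final value 2

Answer: 2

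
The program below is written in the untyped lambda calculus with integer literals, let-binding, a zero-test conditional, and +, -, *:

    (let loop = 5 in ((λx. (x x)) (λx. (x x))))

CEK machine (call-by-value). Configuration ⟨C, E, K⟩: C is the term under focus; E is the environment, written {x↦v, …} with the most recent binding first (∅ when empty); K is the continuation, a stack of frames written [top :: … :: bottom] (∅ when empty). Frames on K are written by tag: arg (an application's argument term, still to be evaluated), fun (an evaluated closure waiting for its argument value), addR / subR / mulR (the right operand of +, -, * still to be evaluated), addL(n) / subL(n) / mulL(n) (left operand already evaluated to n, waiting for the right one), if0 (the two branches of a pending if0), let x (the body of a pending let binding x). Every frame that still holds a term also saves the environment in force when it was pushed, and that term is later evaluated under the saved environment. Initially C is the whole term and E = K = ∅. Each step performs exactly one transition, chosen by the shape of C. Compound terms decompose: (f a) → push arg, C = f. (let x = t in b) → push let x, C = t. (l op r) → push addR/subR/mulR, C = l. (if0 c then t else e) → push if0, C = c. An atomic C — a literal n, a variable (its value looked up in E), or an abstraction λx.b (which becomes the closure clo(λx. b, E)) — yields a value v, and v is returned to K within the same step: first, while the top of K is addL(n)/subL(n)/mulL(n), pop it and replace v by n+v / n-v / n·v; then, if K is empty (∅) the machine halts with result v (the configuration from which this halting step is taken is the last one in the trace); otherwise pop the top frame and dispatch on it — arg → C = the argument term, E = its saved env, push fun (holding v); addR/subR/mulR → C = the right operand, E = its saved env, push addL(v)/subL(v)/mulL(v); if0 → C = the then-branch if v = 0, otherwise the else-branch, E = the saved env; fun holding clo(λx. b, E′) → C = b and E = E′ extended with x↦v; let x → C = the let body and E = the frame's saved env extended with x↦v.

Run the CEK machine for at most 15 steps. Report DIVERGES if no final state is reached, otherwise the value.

Answer: DIVERGES (no final state within 15 steps)

Machine steps:
[0] <C=(let loop = 5 in ((λx. (x x)) (λx. (x x)))), E=∅, K=∅>
[1] <C=5, E=∅, K=[let loop]>
[2] <C=((λx. (x x)) (λx. (x x))), E={loop↦5}, K=∅>
[3] <C=(λx. (x x)), E={loop↦5}, K=[arg]>
[4] <C=(λx. (x x)), E={loop↦5}, K=[fun]>
[5] <C=(x x), E={x↦clo(λx. (x x), {loop↦5}), loop↦5}, K=∅>
[6] <C=x, E={x↦clo(λx. (x x), {loop↦5}), loop↦5}, K=[arg]>
[7] <C=x, E={x↦clo(λx. (x x), {loop↦5}), loop↦5}, K=[fun]>
… configuration repeats with period 3 (steps 5–7 recur indefinitely) …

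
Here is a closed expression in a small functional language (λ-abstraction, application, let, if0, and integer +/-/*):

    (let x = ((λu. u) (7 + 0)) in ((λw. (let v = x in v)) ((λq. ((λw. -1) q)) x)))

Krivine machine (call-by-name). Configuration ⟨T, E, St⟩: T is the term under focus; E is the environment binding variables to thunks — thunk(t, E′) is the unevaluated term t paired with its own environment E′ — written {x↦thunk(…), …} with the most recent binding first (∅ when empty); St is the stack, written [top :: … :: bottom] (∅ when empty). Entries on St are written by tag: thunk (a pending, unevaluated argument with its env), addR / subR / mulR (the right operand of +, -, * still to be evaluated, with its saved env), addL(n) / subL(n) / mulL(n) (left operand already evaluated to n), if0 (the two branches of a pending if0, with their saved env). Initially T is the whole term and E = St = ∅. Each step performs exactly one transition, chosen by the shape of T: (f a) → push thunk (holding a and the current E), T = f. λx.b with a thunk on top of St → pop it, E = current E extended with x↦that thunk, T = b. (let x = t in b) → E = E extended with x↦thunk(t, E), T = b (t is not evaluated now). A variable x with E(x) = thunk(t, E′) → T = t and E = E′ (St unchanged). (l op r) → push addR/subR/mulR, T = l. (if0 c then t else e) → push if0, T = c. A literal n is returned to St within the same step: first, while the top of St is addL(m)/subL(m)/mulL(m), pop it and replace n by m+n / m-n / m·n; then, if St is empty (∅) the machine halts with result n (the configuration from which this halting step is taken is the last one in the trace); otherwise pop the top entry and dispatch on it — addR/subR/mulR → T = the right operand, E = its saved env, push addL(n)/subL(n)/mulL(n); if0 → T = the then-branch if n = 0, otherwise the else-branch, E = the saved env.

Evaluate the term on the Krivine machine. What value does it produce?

0. [T=(let x = ((λu. u) (7 + 0)) in ((λw. (let v = x in v)) ((λq. ((λw. -1) q)) x))) | E=∅ | St=∅]
1. [T=((λw. (let v = x in v)) ((λq. ((λw. -1) q)) x)) | E={x↦thunk(((λu. u) (7 + 0)), ∅)} | St=∅]
2. [T=(λw. (let v = x in v)) | E={x↦thunk(((λu. u) (7 + 0)), ∅)} | St=[thunk]]
3. [T=(let v = x in v) | E={w↦thunk(((λq. ((λw. -1) q)) x), {x↦thunk(((λu. u) (7 + 0)), ∅)}), x↦thunk(((λu. u) (7 + 0)), ∅)} | St=∅]
4. [T=v | E={v↦thunk(x, {w↦thunk(((λq. ((λw. -1) q)) x), {x↦thunk(((λu. u) (7 + 0)), ∅)}), x↦thunk(((λu. u) (7 + 0)), ∅)}), w↦thunk(((λq. ((λw. -1) q)) x), {x↦thunk(((λu. u) (7 + 0)), ∅)}), x↦thunk(((λu. u) (7 + 0)), ∅)} | St=∅]
5. [T=x | E={w↦thunk(((λq. ((λw. -1) q)) x), {x↦thunk(((λu. u) (7 + 0)), ∅)}), x↦thunk(((λu. u) (7 + 0)), ∅)} | St=∅]
6. [T=((λu. u) (7 + 0)) | E=∅ | St=∅]
7. [T=(λu. u) | E=∅ | St=[thunk]]
8. [T=u | E={u↦thunk((7 + 0), ∅)} | St=∅]
9. [T=(7 + 0) | E=∅ | St=∅]
10. [T=7 | E=∅ | St=[addR]]
11. [T=0 | E=∅ | St=[addL(7)]]
→ final value 7

Answer: 7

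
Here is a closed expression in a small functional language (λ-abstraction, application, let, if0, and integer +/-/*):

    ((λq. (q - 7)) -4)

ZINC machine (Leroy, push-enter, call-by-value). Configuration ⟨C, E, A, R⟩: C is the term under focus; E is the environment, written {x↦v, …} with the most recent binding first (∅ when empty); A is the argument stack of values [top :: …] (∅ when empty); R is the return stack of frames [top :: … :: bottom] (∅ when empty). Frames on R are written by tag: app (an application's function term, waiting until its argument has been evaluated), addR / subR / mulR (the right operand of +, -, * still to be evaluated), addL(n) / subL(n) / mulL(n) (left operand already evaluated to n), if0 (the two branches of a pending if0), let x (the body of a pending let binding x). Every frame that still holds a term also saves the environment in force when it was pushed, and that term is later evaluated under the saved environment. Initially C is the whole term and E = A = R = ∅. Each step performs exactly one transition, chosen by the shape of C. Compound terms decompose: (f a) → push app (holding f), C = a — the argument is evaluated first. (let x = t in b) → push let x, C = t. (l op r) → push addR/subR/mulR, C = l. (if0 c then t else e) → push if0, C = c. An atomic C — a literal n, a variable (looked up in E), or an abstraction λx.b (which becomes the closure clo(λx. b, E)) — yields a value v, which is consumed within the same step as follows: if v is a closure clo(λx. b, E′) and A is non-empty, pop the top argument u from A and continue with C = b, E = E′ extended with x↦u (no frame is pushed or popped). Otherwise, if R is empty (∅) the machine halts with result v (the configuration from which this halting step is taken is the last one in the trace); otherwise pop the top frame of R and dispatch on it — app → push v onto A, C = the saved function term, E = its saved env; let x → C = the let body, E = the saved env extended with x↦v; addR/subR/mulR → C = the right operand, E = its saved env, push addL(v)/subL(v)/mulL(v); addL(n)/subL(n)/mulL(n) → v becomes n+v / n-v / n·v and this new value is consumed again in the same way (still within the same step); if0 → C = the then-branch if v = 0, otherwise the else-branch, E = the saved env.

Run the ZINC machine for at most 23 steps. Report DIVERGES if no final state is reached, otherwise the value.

Answer: -11

Machine steps:
step 0: <C=((λq. (q - 7)) -4), E=∅, A=∅, R=∅>
step 1: <C=-4, E=∅, A=∅, R=[app]>
step 2: <C=(λq. (q - 7)), E=∅, A=[-4], R=∅>
step 3: <C=(q - 7), E={q↦-4}, A=∅, R=∅>
step 4: <C=q, E={q↦-4}, A=∅, R=[subR]>
step 5: <C=7, E={q↦-4}, A=∅, R=[subL(-4)]>
→ final value -11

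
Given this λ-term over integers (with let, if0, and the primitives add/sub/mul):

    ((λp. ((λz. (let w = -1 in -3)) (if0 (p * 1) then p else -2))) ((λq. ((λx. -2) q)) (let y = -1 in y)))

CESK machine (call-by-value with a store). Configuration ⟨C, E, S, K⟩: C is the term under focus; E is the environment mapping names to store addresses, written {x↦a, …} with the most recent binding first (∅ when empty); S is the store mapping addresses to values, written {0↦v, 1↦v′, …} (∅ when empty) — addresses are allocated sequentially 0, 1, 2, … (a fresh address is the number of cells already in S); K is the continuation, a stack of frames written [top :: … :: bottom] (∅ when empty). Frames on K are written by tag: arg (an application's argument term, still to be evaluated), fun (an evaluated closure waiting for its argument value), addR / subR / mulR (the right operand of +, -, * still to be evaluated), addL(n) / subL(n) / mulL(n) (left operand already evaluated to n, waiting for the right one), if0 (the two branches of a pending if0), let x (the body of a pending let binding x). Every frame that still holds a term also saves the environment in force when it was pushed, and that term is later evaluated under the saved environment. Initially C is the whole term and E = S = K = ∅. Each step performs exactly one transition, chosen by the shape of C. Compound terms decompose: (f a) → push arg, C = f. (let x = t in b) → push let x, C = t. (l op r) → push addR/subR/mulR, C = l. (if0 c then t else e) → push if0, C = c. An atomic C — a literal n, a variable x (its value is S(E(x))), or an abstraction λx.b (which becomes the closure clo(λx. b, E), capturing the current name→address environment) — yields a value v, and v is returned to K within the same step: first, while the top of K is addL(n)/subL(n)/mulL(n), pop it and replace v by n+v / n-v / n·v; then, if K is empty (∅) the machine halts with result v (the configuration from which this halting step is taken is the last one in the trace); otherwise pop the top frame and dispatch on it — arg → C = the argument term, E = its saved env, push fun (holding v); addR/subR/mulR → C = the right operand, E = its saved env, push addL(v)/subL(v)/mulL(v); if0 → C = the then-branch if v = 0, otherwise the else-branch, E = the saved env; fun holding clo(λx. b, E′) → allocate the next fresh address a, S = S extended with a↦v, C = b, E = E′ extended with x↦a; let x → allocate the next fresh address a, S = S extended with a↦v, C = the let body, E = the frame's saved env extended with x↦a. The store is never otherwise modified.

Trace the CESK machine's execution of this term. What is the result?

Answer: -3

Execution trace:
step 0: [C=((λp. ((λz. (let w = -1 in -3)) (if0 (p * 1) then p else -2))) ((λq. ((λx. -2) q)) (let y = -1 in y))) | E=∅ | S=∅ | K=∅]
step 1: [C=(λp. ((λz. (let w = -1 in -3)) (if0 (p * 1) then p else -2))) | E=∅ | S=∅ | K=[arg]]
step 2: [C=((λq. ((λx. -2) q)) (let y = -1 in y)) | E=∅ | S=∅ | K=[fun]]
step 3: [C=(λq. ((λx. -2) q)) | E=∅ | S=∅ | K=[arg :: fun]]
step 4: [C=(let y = -1 in y) | E=∅ | S=∅ | K=[fun :: fun]]
step 5: [C=-1 | E=∅ | S=∅ | K=[let y :: fun :: fun]]
step 6: [C=y | E={y↦0} | S={0↦-1} | K=[fun :: fun]]
step 7: [C=((λx. -2) q) | E={q↦1} | S={0↦-1, 1↦-1} | K=[fun]]
step 8: [C=(λx. -2) | E={q↦1} | S={0↦-1, 1↦-1} | K=[arg :: fun]]
step 9: [C=q | E={q↦1} | S={0↦-1, 1↦-1} | K=[fun :: fun]]
step 10: [C=-2 | E={x↦2, q↦1} | S={0↦-1, 1↦-1, 2↦-1} | K=[fun]]
step 11: [C=((λz. (let w = -1 in -3)) (if0 (p * 1) then p else -2)) | E={p↦3} | S={0↦-1, 1↦-1, 2↦-1, 3↦-2} | K=∅]
step 12: [C=(λz. (let w = -1 in -3)) | E={p↦3} | S={0↦-1, 1↦-1, 2↦-1, 3↦-2} | K=[arg]]
step 13: [C=(if0 (p * 1) then p else -2) | E={p↦3} | S={0↦-1, 1↦-1, 2↦-1, 3↦-2} | K=[fun]]
step 14: [C=(p * 1) | E={p↦3} | S={0↦-1, 1↦-1, 2↦-1, 3↦-2} | K=[if0 :: fun]]
step 15: [C=p | E={p↦3} | S={0↦-1, 1↦-1, 2↦-1, 3↦-2} | K=[mulR :: if0 :: fun]]
step 16: [C=1 | E={p↦3} | S={0↦-1, 1↦-1, 2↦-1, 3↦-2} | K=[mulL(-2) :: if0 :: fun]]
step 17: [C=-2 | E={p↦3} | S={0↦-1, 1↦-1, 2↦-1, 3↦-2} | K=[fun]]
step 18: [C=(let w = -1 in -3) | E={z↦4, p↦3} | S={0↦-1, 1↦-1, 2↦-1, 3↦-2, 4↦-2} | K=∅]
step 19: [C=-1 | E={z↦4, p↦3} | S={0↦-1, 1↦-1, 2↦-1, 3↦-2, 4↦-2} | K=[let w]]
step 20: [C=-3 | E={w↦5, z↦4, p↦3} | S={0↦-1, 1↦-1, 2↦-1, 3↦-2, 4↦-2, 5↦-1} | K=∅]
→ final value -3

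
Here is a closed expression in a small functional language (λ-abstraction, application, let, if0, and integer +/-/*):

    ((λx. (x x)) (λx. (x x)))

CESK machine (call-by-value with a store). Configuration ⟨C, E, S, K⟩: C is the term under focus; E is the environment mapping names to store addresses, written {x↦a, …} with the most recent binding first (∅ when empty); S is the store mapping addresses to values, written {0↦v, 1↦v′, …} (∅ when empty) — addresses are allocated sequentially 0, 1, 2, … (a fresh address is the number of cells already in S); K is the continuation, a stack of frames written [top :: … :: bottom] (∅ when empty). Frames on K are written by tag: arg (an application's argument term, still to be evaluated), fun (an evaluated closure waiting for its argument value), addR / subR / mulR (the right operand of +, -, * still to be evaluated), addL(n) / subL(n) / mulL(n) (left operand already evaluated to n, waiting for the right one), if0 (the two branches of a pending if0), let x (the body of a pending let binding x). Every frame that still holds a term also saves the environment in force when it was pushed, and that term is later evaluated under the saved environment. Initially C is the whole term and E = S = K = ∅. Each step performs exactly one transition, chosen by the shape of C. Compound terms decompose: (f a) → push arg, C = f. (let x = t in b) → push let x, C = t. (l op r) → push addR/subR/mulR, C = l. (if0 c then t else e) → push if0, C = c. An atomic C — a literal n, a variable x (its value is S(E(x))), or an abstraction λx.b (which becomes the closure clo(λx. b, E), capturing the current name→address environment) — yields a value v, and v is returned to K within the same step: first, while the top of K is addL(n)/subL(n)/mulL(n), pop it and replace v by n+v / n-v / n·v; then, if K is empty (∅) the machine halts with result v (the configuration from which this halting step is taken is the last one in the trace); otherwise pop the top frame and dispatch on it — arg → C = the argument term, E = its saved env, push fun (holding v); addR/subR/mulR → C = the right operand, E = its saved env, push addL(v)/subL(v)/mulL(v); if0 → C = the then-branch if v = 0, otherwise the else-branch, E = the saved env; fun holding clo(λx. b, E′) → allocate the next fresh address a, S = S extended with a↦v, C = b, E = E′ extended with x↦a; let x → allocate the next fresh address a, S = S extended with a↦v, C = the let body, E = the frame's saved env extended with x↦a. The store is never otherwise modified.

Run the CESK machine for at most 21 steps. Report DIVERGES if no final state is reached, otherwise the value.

0. <C=((λx. (x x)) (λx. (x x))), E=∅, S=∅, K=∅>
1. <C=(λx. (x x)), E=∅, S=∅, K=[arg]>
2. <C=(λx. (x x)), E=∅, S=∅, K=[fun]>
3. <C=(x x), E={x↦0}, S={0↦clo(λx. (x x), ∅)}, K=∅>
4. <C=x, E={x↦0}, S={0↦clo(λx. (x x), ∅)}, K=[arg]>
5. <C=x, E={x↦0}, S={0↦clo(λx. (x x), ∅)}, K=[fun]>
6. <C=(x x), E={x↦1}, S={0↦clo(λx. (x x), ∅), 1↦clo(λx. (x x), ∅)}, K=∅>
7. <C=x, E={x↦1}, S={0↦clo(λx. (x x), ∅), 1↦clo(λx. (x x), ∅)}, K=[arg]>
8. <C=x, E={x↦1}, S={0↦clo(λx. (x x), ∅), 1↦clo(λx. (x x), ∅)}, K=[fun]>
9. <C=(x x), E={x↦2}, S={0↦clo(λx. (x x), ∅), 1↦clo(λx. (x x), ∅), 2↦clo(λx. (x x), ∅)}, K=∅>
10. <C=x, E={x↦2}, S={0↦clo(λx. (x x), ∅), 1↦clo(λx. (x x), ∅), 2↦clo(λx. (x x), ∅)}, K=[arg]>
11. <C=x, E={x↦2}, S={0↦clo(λx. (x x), ∅), 1↦clo(λx. (x x), ∅), 2↦clo(λx. (x x), ∅)}, K=[fun]>
12. <C=(x x), E={x↦3}, S={0↦clo(λx. (x x), ∅), 1↦clo(λx. (x x), ∅), 2↦clo(λx. (x x), ∅), 3↦clo(λx. (x x), ∅)}, K=∅>
13. <C=x, E={x↦3}, S={0↦clo(λx. (x x), ∅), 1↦clo(λx. (x x), ∅), 2↦clo(λx. (x x), ∅), 3↦clo(λx. (x x), ∅)}, K=[arg]>
14. <C=x, E={x↦3}, S={0↦clo(λx. (x x), ∅), 1↦clo(λx. (x x), ∅), 2↦clo(λx. (x x), ∅), 3↦clo(λx. (x x), ∅)}, K=[fun]>
15. <C=(x x), E={x↦4}, S={0↦clo(λx. (x x), ∅), 1↦clo(λx. (x x), ∅), 2↦clo(λx. (x x), ∅), 3↦clo(λx. (x x), ∅), 4↦clo(λx. (x x), ∅)}, K=∅>
16. <C=x, E={x↦4}, S={0↦clo(λx. (x x), ∅), 1↦clo(λx. (x x), ∅), 2↦clo(λx. (x x), ∅), 3↦clo(λx. (x x), ∅), 4↦clo(λx. (x x), ∅)}, K=[arg]>
17. <C=x, E={x↦4}, S={0↦clo(λx. (x x), ∅), 1↦clo(λx. (x x), ∅), 2↦clo(λx. (x x), ∅), 3↦clo(λx. (x x), ∅), 4↦clo(λx. (x x), ∅)}, K=[fun]>
18. <C=(x x), E={x↦5}, S={0↦clo(λx. (x x), ∅), 1↦clo(λx. (x x), ∅), 2↦clo(λx. (x x), ∅), 3↦clo(λx. (x x), ∅), 4↦clo(λx. (x x), ∅), 5↦clo(λx. (x x), ∅)}, K=∅>
19. <C=x, E={x↦5}, S={0↦clo(λx. (x x), ∅), 1↦clo(λx. (x x), ∅), 2↦clo(λx. (x x), ∅), 3↦clo(λx. (x x), ∅), 4↦clo(λx. (x x), ∅), 5↦clo(λx. (x x), ∅)}, K=[arg]>
20. <C=x, E={x↦5}, S={0↦clo(λx. (x x), ∅), 1↦clo(λx. (x x), ∅), 2↦clo(λx. (x x), ∅), 3↦clo(λx. (x x), ∅), 4↦clo(λx. (x x), ∅), 5↦clo(λx. (x x), ∅)}, K=[fun]>
21. <C=(x x), E={x↦6}, S={0↦clo(λx. (x x), ∅), 1↦clo(λx. (x x), ∅), 2↦clo(λx. (x x), ∅), 3↦clo(λx. (x x), ∅), 4↦clo(λx. (x x), ∅), 5↦clo(λx. (x x), ∅), 6↦clo(λx. (x x), ∅)}, K=∅>
→ 21 transitions taken and the configuration is still not final: no result within 21 steps

Answer: DIVERGES (no final state within 21 steps)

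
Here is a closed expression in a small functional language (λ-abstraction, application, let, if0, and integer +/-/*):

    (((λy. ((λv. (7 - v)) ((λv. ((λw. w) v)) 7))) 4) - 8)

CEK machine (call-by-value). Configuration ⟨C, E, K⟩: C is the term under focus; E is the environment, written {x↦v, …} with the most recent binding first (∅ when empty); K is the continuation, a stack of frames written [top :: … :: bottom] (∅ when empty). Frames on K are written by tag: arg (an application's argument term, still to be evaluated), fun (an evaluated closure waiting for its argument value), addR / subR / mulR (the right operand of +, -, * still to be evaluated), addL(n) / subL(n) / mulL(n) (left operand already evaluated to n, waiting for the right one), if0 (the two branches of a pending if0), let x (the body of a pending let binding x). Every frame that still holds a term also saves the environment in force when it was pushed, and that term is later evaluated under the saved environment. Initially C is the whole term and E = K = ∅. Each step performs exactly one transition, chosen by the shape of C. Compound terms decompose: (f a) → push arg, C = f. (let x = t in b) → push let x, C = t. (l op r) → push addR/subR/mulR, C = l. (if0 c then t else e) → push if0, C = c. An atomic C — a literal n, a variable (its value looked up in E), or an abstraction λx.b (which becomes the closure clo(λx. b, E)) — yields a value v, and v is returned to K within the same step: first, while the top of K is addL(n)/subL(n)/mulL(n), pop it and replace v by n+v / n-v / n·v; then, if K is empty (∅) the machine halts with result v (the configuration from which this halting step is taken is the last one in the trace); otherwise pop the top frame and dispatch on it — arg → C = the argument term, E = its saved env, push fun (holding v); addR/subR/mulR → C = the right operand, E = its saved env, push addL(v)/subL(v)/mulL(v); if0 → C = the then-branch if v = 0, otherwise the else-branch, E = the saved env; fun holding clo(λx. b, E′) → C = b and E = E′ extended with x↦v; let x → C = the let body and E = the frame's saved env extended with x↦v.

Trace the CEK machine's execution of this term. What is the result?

0. ⟨C=(((λy. ((λv. (7 - v)) ((λv. ((λw. w) v)) 7))) 4) - 8); E=∅; K=∅⟩
1. ⟨C=((λy. ((λv. (7 - v)) ((λv. ((λw. w) v)) 7))) 4); E=∅; K=[subR]⟩
2. ⟨C=(λy. ((λv. (7 - v)) ((λv. ((λw. w) v)) 7))); E=∅; K=[arg :: subR]⟩
3. ⟨C=4; E=∅; K=[fun :: subR]⟩
4. ⟨C=((λv. (7 - v)) ((λv. ((λw. w) v)) 7)); E={y↦4}; K=[subR]⟩
5. ⟨C=(λv. (7 - v)); E={y↦4}; K=[arg :: subR]⟩
6. ⟨C=((λv. ((λw. w) v)) 7); E={y↦4}; K=[fun :: subR]⟩
7. ⟨C=(λv. ((λw. w) v)); E={y↦4}; K=[arg :: fun :: subR]⟩
8. ⟨C=7; E={y↦4}; K=[fun :: fun :: subR]⟩
9. ⟨C=((λw. w) v); E={v↦7, y↦4}; K=[fun :: subR]⟩
10. ⟨C=(λw. w); E={v↦7, y↦4}; K=[arg :: fun :: subR]⟩
11. ⟨C=v; E={v↦7, y↦4}; K=[fun :: fun :: subR]⟩
12. ⟨C=w; E={w↦7, v↦7, y↦4}; K=[fun :: subR]⟩
13. ⟨C=(7 - v); E={v↦7, y↦4}; K=[subR]⟩
14. ⟨C=7; E={v↦7, y↦4}; K=[subR :: subR]⟩
15. ⟨C=v; E={v↦7, y↦4}; K=[subL(7) :: subR]⟩
16. ⟨C=8; E=∅; K=[subL(0)]⟩
→ final value -8

Answer: -8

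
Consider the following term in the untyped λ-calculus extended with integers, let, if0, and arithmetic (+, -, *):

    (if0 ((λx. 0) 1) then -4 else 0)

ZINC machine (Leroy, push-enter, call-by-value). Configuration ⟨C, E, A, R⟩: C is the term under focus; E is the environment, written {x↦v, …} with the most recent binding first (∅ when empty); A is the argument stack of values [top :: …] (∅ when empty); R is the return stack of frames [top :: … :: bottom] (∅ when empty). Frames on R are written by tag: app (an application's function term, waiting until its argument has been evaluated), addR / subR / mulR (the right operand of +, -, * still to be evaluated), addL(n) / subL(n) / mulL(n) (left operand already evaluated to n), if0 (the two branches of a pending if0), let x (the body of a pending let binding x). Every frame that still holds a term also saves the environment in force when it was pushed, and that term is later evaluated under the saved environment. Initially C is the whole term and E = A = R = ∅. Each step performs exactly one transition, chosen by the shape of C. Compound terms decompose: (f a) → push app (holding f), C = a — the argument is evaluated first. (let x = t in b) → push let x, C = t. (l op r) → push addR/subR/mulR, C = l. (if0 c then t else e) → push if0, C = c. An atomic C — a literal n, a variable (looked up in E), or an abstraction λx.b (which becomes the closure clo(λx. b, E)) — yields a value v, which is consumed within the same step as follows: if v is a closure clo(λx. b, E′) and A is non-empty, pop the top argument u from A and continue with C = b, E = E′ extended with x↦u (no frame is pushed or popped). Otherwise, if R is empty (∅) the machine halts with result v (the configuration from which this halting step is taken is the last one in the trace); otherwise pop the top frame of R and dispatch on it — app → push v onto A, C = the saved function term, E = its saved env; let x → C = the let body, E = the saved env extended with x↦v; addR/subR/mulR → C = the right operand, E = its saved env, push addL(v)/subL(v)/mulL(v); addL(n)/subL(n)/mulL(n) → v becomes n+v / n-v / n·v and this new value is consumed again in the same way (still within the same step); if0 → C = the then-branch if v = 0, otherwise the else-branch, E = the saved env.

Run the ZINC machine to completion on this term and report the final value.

step 0: ⟨C=(if0 ((λx. 0) 1) then -4 else 0); E=∅; A=∅; R=∅⟩
step 1: ⟨C=((λx. 0) 1); E=∅; A=∅; R=[if0]⟩
step 2: ⟨C=1; E=∅; A=∅; R=[app :: if0]⟩
step 3: ⟨C=(λx. 0); E=∅; A=[1]; R=[if0]⟩
step 4: ⟨C=0; E={x↦1}; A=∅; R=[if0]⟩
step 5: ⟨C=-4; E=∅; A=∅; R=∅⟩
→ final value -4

Answer: -4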